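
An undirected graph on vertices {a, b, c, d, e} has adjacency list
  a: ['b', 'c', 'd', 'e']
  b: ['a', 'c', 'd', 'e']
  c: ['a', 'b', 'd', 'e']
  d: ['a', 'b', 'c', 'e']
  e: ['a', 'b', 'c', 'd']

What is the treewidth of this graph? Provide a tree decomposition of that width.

With just one bag of size 5, the width is 5 − 1 = 4, so tw(G) ≤ 4. Conversely, {a, b, c, d, e} is a clique of size 5, and the vertices of any clique must share a bag in every tree decomposition; so some bag has ≥ 5 vertices and tw(G) ≥ 4. Hence tw(G) = 4 exactly.

Treewidth 4.
Bags: B1 = {a, b, c, d, e}
Tree: (single bag)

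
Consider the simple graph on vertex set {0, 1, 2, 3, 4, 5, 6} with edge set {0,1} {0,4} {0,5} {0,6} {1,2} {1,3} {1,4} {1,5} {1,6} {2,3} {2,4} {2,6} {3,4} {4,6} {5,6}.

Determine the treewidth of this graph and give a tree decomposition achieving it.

Treewidth 3.
One optimal decomposition is:
Bags: B1 = {1, 2, 4, 6}  B2 = {0, 1, 4, 6}  B3 = {0, 1, 5, 6}  B4 = {1, 2, 3, 4}
Tree: B1–B2, B2–B3, B1–B4

Each bag holds 4 vertices, so the decomposition has width 3, which upper-bounds the treewidth. On the other hand G contains the 4-clique {0, 1, 4, 6}. A clique must lie in a single bag of any decomposition, so no decomposition can have width below 3. Hence tw(G) = 3 exactly.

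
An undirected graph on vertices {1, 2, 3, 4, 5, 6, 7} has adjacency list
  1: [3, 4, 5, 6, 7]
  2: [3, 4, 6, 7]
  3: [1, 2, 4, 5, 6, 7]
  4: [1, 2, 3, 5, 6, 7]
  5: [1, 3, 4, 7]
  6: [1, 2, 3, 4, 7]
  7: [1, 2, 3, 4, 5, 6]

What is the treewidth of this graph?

4

A width-4 tree decomposition is:
Bags: B1 = {1, 3, 4, 5, 7}  B2 = {1, 3, 4, 6, 7}  B3 = {2, 3, 4, 6, 7}
Tree: B1–B2, B2–B3
The largest bag has 5 vertices, giving width 4; this decomposition certifies tw(G) ≤ 4. On the other hand G contains the 5-clique {1, 3, 4, 5, 7}. A clique must lie in a single bag of any decomposition, so no decomposition can have width below 4. Combining the bounds, tw(G) = 4.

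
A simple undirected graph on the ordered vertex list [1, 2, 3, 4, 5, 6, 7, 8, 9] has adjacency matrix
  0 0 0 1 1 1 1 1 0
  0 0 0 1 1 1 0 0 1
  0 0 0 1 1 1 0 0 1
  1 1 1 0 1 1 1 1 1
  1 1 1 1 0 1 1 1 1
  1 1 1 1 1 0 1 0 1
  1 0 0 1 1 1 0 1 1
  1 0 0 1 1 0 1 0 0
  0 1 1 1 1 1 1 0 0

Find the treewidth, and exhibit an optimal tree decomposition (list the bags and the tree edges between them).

Treewidth 4.
One optimal decomposition is:
Bags: B1 = {4, 5, 6, 7, 9}  B2 = {3, 4, 5, 6, 9}  B3 = {2, 4, 5, 6, 9}  B4 = {1, 4, 5, 6, 7}  B5 = {1, 4, 5, 7, 8}
Tree: B1–B2, B1–B3, B1–B4, B4–B5

Every bag has size at most 5, so the width is 5 − 1 = 4 and tw(G) ≤ 4. For the lower bound, the 5 vertices {1, 4, 5, 7, 8} are pairwise adjacent, and any tree decomposition puts a clique entirely inside one bag — forcing width ≥ 4. Therefore the treewidth is 4.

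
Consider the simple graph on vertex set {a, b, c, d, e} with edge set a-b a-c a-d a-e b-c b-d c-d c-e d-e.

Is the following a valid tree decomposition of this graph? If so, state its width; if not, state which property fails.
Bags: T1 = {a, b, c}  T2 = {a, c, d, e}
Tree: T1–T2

A tree decomposition must satisfy three properties: every vertex lies in some bag; for every edge, both endpoints lie together in some bag; and for every vertex, the bags containing it form a connected subtree. Here edge (d,b) lies in no bag, so the decomposition is invalid.

No — edge (d,b) lies in no bag.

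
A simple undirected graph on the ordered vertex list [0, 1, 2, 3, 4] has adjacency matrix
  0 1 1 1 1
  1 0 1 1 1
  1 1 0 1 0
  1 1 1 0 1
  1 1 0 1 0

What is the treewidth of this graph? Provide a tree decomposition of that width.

Treewidth 3.
One optimal decomposition is:
Bags: B1 = {0, 1, 2, 3}  B2 = {0, 1, 3, 4}
Tree: B1–B2

Every bag has size at most 4, so the width is 4 − 1 = 3 and tw(G) ≤ 3. For the lower bound, the 4 vertices {0, 1, 2, 3} are pairwise adjacent, and any tree decomposition puts a clique entirely inside one bag — forcing width ≥ 3. Therefore the treewidth is 3.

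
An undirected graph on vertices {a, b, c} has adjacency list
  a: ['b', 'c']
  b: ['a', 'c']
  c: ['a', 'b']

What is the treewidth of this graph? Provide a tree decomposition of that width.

A single bag containing all 3 vertices is trivially a valid decomposition of width 2. Conversely, {a, b, c} is a clique of size 3, and the vertices of any clique must share a bag in every tree decomposition; so some bag has ≥ 3 vertices and tw(G) ≥ 2. Therefore the treewidth is 2.

Treewidth 2.
Bags: B1 = {a, b, c}
Tree: (single bag)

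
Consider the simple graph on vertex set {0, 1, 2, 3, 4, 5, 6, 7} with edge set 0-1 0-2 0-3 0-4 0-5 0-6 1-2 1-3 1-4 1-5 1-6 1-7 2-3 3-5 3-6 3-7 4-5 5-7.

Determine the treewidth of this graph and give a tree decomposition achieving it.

The largest bag has 4 vertices, giving width 3; this decomposition certifies tw(G) ≤ 3. Conversely, {0, 1, 2, 3} is a clique of size 4, and the vertices of any clique must share a bag in every tree decomposition; so some bag has ≥ 4 vertices and tw(G) ≥ 3. Combining the bounds, tw(G) = 3.

Treewidth 3.
One such decomposition:
Bags: B1 = {0, 1, 3, 5}  B2 = {1, 3, 5, 7}  B3 = {0, 1, 3, 6}  B4 = {0, 1, 4, 5}  B5 = {0, 1, 2, 3}
Tree: B1–B2, B1–B3, B1–B4, B1–B5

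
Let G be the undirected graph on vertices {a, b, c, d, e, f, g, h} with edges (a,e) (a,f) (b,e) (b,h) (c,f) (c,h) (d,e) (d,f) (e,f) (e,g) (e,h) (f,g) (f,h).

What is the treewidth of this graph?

A width-2 tree decomposition is:
Bags: B1 = {d, e, f}  B2 = {e, f, g}  B3 = {a, e, f}  B4 = {e, f, h}  B5 = {b, e, h}  B6 = {c, f, h}
Tree: B1–B2, B2–B3, B3–B4, B4–B5, B4–B6
Every bag has size at most 3, so the width is 3 − 1 = 2 and tw(G) ≤ 2. For the lower bound, the 3 vertices {d, e, f} are pairwise adjacent, and any tree decomposition puts a clique entirely inside one bag — forcing width ≥ 2. Therefore the treewidth is 2.

2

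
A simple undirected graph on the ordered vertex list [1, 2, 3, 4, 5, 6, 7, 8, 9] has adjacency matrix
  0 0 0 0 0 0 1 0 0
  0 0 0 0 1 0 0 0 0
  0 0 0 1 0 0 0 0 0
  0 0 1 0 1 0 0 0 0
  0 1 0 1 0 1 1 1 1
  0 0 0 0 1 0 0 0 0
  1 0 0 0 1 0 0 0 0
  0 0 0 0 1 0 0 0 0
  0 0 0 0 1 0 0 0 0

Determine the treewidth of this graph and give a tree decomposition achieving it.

The largest bag has 2 vertices, giving width 1; this decomposition certifies tw(G) ≤ 1. G has an edge, so its treewidth is at least 1. Hence tw(G) = 1 exactly.

Treewidth 1.
One such decomposition:
Bags: B1 = {5, 6}  B2 = {2, 5}  B3 = {5, 7}  B4 = {5, 9}  B5 = {1, 7}  B6 = {4, 5}  B7 = {5, 8}  B8 = {3, 4}
Tree: B1–B2, B2–B3, B3–B4, B3–B5, B3–B6, B2–B7, B6–B8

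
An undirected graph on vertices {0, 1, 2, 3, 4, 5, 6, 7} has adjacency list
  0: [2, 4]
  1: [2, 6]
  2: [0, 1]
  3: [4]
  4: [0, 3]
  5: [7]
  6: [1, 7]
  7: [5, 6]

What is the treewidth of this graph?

1

A width-1 tree decomposition is:
Bags: B1 = {3, 4}  B2 = {0, 4}  B3 = {0, 2}  B4 = {1, 2}  B5 = {1, 6}  B6 = {6, 7}  B7 = {5, 7}
Tree: B1–B2, B2–B3, B3–B4, B4–B5, B5–B6, B6–B7
The largest bag has 2 vertices, giving width 1; this decomposition certifies tw(G) ≤ 1. Since G has at least one edge (e.g. 3–4), it is not an edgeless graph, so tw(G) ≥ 1. The upper and lower bounds meet at 1, so that is the treewidth.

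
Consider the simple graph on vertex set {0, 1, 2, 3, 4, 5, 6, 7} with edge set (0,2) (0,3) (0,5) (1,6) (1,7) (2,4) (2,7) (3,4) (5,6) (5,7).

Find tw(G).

A width-2 tree decomposition is:
Bags: B1 = {1, 6, 7}  B2 = {5, 6, 7}  B3 = {2, 5, 7}  B4 = {0, 2, 5}  B5 = {0, 2, 4}  B6 = {0, 3, 4}
Tree: B1–B2, B2–B3, B3–B4, B4–B5, B5–B6
Each bag holds 3 vertices, so the decomposition has width 2, which upper-bounds the treewidth. The edges 1–6–5–7–1 form a cycle, so G is not a tree and its treewidth is at least 2. Therefore the treewidth is 2.

2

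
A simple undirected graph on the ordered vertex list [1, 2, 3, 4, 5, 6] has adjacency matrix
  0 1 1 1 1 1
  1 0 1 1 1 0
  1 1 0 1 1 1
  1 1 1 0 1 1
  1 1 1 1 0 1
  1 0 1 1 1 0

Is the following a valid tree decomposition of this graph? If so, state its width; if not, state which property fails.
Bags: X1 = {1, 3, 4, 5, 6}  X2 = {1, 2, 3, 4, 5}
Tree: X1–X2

Every vertex of G appears in some bag (union = {1, 2, 3, 4, 5, 6}); every edge is covered by a bag; and for each vertex v the set of bags containing v is connected in the bag tree. The decomposition is therefore valid. The largest bag has 5 vertices, so the width is 4.

Yes; width 4.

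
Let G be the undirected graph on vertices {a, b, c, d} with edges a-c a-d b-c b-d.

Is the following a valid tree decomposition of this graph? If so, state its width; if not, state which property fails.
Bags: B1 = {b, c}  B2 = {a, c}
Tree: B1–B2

A tree decomposition must satisfy three properties: every vertex lies in some bag; for every edge, both endpoints lie together in some bag; and for every vertex, the bags containing it form a connected subtree. Here vertex d appears in no bag, so the decomposition is invalid.

No — vertex d appears in no bag.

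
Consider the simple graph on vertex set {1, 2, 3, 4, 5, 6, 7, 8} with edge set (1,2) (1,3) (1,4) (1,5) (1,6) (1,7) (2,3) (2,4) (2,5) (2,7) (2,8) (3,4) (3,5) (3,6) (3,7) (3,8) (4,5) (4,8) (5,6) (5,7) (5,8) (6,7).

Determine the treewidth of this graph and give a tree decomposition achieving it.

Treewidth 4.
Bags: B1 = {1, 2, 3, 5, 7}  B2 = {1, 2, 3, 4, 5}  B3 = {2, 3, 4, 5, 8}  B4 = {1, 3, 5, 6, 7}
Tree: B1–B2, B2–B3, B1–B4

Every bag has size at most 5, so the width is 5 − 1 = 4 and tw(G) ≤ 4. On the other hand G contains the 5-clique {2, 3, 4, 5, 8}. A clique must lie in a single bag of any decomposition, so no decomposition can have width below 4. Combining the bounds, tw(G) = 4.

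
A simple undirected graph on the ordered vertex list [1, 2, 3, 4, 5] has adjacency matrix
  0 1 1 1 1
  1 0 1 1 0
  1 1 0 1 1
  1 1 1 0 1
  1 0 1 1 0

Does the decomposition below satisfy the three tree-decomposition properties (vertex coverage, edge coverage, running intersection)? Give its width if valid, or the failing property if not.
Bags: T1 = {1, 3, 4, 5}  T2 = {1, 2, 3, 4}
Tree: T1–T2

Checking the three conditions: (i) the bags cover all of {1, 2, 3, 4, 5}; (ii) for each edge, some bag contains both endpoints; (iii) the bags containing any fixed vertex form a subtree. All hold, so the decomposition is valid with width 4 − 1 = 3.

Yes; width 3.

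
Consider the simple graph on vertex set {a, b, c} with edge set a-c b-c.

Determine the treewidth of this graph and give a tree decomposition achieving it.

Treewidth 1.
One optimal decomposition is:
Bags: B1 = {a, c}  B2 = {b, c}
Tree: B1–B2

Every bag has size at most 2, so the width is 2 − 1 = 1 and tw(G) ≤ 1. Since G has at least one edge (e.g. a–c), it is not an edgeless graph, so tw(G) ≥ 1. Hence tw(G) = 1 exactly.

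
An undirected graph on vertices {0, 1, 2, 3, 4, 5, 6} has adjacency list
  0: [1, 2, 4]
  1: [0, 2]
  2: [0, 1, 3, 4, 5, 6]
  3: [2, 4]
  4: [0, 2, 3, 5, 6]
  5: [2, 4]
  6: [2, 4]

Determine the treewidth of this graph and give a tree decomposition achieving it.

Each bag holds 3 vertices, so the decomposition has width 2, which upper-bounds the treewidth. On the other hand G contains the 3-clique {0, 1, 2}. A clique must lie in a single bag of any decomposition, so no decomposition can have width below 2. The upper and lower bounds meet at 2, so that is the treewidth.

Treewidth 2.
Bags: B1 = {0, 2, 4}  B2 = {2, 3, 4}  B3 = {2, 4, 6}  B4 = {0, 1, 2}  B5 = {2, 4, 5}
Tree: B1–B2, B1–B3, B1–B4, B1–B5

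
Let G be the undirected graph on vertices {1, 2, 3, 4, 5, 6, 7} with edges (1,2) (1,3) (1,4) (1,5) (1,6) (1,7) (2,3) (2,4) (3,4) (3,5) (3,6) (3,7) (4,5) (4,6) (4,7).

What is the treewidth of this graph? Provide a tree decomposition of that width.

Treewidth 3.
One optimal decomposition is:
Bags: B1 = {1, 2, 3, 4}  B2 = {1, 3, 4, 6}  B3 = {1, 3, 4, 5}  B4 = {1, 3, 4, 7}
Tree: B1–B2, B2–B3, B3–B4

The largest bag has 4 vertices, giving width 3; this decomposition certifies tw(G) ≤ 3. Conversely, {1, 2, 3, 4} is a clique of size 4, and the vertices of any clique must share a bag in every tree decomposition; so some bag has ≥ 4 vertices and tw(G) ≥ 3. Hence tw(G) = 3 exactly.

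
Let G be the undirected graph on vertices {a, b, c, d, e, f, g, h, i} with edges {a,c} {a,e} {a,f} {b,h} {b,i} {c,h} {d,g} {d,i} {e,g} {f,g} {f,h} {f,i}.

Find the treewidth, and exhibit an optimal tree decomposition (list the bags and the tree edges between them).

The largest bag has 4 vertices, giving width 3; this decomposition certifies tw(G) ≤ 3. For the lower bound: the 4 vertex sets {b,c,h}, {i}, {f}, {a,d,e,g} are disjoint, each induces a connected subgraph, and every pair is joined by at least one edge of G. Contracting each set to a single vertex therefore yields K_{4} as a minor, and since treewidth is minor-monotone, tw(G) ≥ tw(K_{4}) = 3. Therefore the treewidth is 3.

Treewidth 3.
One such decomposition:
Bags: B1 = {b, c, h, i}  B2 = {c, f, h, i}  B3 = {a, c, f, i}  B4 = {a, d, f, i}  B5 = {a, d, f, g}  B6 = {a, d, e, g}
Tree: B1–B2, B2–B3, B3–B4, B4–B5, B5–B6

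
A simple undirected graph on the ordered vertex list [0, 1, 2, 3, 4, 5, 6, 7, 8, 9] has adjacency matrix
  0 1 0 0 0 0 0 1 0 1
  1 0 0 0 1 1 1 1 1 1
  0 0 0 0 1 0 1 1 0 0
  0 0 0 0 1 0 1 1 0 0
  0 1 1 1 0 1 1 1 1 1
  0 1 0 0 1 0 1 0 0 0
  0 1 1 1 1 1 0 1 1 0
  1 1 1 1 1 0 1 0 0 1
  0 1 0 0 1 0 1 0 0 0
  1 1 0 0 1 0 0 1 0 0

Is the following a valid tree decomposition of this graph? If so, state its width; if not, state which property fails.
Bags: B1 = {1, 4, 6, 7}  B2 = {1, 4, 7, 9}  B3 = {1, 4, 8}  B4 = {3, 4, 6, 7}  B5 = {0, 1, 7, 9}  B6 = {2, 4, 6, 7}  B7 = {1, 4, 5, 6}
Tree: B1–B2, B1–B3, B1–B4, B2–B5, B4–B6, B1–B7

A tree decomposition must satisfy three properties: every vertex lies in some bag; for every edge, both endpoints lie together in some bag; and for every vertex, the bags containing it form a connected subtree. Here edge (6,8) lies in no bag, so the decomposition is invalid.

No — edge (6,8) lies in no bag.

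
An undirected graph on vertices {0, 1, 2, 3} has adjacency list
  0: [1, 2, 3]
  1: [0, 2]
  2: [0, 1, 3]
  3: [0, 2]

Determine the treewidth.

2

A width-2 tree decomposition is:
Bags: B1 = {0, 1, 2}  B2 = {0, 2, 3}
Tree: B1–B2
Every bag has size at most 3, so the width is 3 − 1 = 2 and tw(G) ≤ 2. On the other hand G contains the 3-clique {0, 1, 2}. A clique must lie in a single bag of any decomposition, so no decomposition can have width below 2. The upper and lower bounds meet at 2, so that is the treewidth.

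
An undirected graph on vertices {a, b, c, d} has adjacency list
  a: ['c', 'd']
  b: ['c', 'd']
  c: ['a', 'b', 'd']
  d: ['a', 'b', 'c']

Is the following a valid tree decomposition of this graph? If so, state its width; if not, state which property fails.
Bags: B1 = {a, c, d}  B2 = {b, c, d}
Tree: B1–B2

Yes; width 2.

Checking the three conditions: (i) the bags cover all of {a, b, c, d}; (ii) for each edge, some bag contains both endpoints; (iii) the bags containing any fixed vertex form a subtree. All hold, so the decomposition is valid with width 3 − 1 = 2.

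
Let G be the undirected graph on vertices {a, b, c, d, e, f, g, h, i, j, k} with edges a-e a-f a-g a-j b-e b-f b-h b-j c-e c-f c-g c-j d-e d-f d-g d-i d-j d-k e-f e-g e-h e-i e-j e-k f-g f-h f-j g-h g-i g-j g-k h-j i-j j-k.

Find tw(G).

A width-4 tree decomposition is:
Bags: B1 = {a, e, f, g, j}  B2 = {e, f, g, h, j}  B3 = {d, e, f, g, j}  B4 = {d, e, g, i, j}  B5 = {c, e, f, g, j}  B6 = {d, e, g, j, k}  B7 = {b, e, f, h, j}
Tree: B1–B2, B1–B3, B3–B4, B2–B5, B4–B6, B2–B7
Each bag holds 5 vertices, so the decomposition has width 4, which upper-bounds the treewidth. For the lower bound, the 5 vertices {d, e, f, g, j} are pairwise adjacent, and any tree decomposition puts a clique entirely inside one bag — forcing width ≥ 4. Therefore the treewidth is 4.

4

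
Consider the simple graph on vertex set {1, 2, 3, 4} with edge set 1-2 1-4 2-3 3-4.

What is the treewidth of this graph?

A width-2 tree decomposition is:
Bags: B1 = {1, 2, 3}  B2 = {1, 3, 4}
Tree: B1–B2
Every bag has size at most 3, so the width is 3 − 1 = 2 and tw(G) ≤ 2. The edges 3–2–1–4–3 form a cycle, so G is not a tree and its treewidth is at least 2. Hence tw(G) = 2 exactly.

2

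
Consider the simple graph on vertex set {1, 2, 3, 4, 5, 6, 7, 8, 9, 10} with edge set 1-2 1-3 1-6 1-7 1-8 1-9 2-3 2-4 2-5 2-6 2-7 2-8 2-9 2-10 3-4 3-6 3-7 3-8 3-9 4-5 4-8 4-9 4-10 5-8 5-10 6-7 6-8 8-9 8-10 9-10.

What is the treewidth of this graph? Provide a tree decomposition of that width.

Treewidth 4.
One optimal decomposition is:
Bags: B1 = {1, 2, 3, 8, 9}  B2 = {2, 3, 4, 8, 9}  B3 = {1, 2, 3, 6, 8}  B4 = {1, 2, 3, 6, 7}  B5 = {2, 4, 8, 9, 10}  B6 = {2, 4, 5, 8, 10}
Tree: B1–B2, B1–B3, B3–B4, B2–B5, B5–B6

The largest bag has 5 vertices, giving width 4; this decomposition certifies tw(G) ≤ 4. For the lower bound, the 5 vertices {2, 4, 8, 9, 10} are pairwise adjacent, and any tree decomposition puts a clique entirely inside one bag — forcing width ≥ 4. Therefore the treewidth is 4.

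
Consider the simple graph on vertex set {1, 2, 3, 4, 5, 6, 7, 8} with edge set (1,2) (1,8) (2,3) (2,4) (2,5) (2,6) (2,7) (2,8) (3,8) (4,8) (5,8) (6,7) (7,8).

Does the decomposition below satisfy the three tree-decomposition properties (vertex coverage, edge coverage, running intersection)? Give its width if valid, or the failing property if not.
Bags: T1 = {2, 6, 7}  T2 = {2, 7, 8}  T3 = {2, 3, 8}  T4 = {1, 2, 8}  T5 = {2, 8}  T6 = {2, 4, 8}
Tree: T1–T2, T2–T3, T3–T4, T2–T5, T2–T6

A tree decomposition must satisfy three properties: every vertex lies in some bag; for every edge, both endpoints lie together in some bag; and for every vertex, the bags containing it form a connected subtree. Here vertex 5 appears in no bag, so the decomposition is invalid.

No — vertex 5 appears in no bag.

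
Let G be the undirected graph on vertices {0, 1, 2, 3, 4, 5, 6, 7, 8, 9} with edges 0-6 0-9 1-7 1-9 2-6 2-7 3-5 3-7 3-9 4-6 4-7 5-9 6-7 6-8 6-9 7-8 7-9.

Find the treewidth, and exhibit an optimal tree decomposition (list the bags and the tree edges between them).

Every bag has size at most 3, so the width is 3 − 1 = 2 and tw(G) ≤ 2. For the lower bound, the 3 vertices {0, 6, 9} are pairwise adjacent, and any tree decomposition puts a clique entirely inside one bag — forcing width ≥ 2. Therefore the treewidth is 2.

Treewidth 2.
One such decomposition:
Bags: B1 = {1, 7, 9}  B2 = {6, 7, 9}  B3 = {3, 7, 9}  B4 = {4, 6, 7}  B5 = {6, 7, 8}  B6 = {3, 5, 9}  B7 = {0, 6, 9}  B8 = {2, 6, 7}
Tree: B1–B2, B2–B3, B2–B4, B2–B5, B3–B6, B2–B7, B4–B8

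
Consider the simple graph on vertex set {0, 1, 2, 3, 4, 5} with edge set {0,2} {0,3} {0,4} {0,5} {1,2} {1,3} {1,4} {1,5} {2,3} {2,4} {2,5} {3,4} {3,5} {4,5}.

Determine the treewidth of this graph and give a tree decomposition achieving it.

Each bag holds 5 vertices, so the decomposition has width 4, which upper-bounds the treewidth. For the lower bound, the 5 vertices {0, 2, 3, 4, 5} are pairwise adjacent, and any tree decomposition puts a clique entirely inside one bag — forcing width ≥ 4. The upper and lower bounds meet at 4, so that is the treewidth.

Treewidth 4.
Bags: B1 = {1, 2, 3, 4, 5}  B2 = {0, 2, 3, 4, 5}
Tree: B1–B2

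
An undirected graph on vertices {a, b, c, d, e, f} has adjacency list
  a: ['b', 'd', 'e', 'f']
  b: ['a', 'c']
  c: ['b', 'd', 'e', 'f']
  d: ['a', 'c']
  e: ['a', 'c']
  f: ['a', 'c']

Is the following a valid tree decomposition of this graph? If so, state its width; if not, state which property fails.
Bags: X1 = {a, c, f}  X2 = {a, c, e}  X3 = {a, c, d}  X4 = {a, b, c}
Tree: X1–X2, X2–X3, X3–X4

Yes; width 2.

Vertex coverage: the bags together contain {a, b, c, d, e, f}, the full vertex set. Edge coverage: each edge of G has both endpoints in at least one bag. Running intersection: for every vertex, the bags containing it form a connected subtree. All three properties hold, so this is a valid tree decomposition of width max|bag| − 1 = 2, and hence tw(G) ≤ 2.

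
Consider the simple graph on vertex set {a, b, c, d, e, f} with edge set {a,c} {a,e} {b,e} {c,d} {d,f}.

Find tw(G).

1

A width-1 tree decomposition is:
Bags: B1 = {b, e}  B2 = {a, e}  B3 = {a, c}  B4 = {c, d}  B5 = {d, f}
Tree: B1–B2, B2–B3, B3–B4, B4–B5
Each bag holds 2 vertices, so the decomposition has width 1, which upper-bounds the treewidth. G has an edge, so its treewidth is at least 1. Therefore the treewidth is 1.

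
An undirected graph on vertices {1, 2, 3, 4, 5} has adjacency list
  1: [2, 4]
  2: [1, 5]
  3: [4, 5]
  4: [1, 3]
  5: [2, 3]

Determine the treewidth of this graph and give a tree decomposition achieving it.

Treewidth 2.
One optimal decomposition is:
Bags: B1 = {1, 2, 4}  B2 = {2, 4, 5}  B3 = {3, 4, 5}
Tree: B1–B2, B2–B3

Each bag holds 3 vertices, so the decomposition has width 2, which upper-bounds the treewidth. The edges 4–1–2–5–3–4 form a cycle, so G is not a tree and its treewidth is at least 2. Hence tw(G) = 2 exactly.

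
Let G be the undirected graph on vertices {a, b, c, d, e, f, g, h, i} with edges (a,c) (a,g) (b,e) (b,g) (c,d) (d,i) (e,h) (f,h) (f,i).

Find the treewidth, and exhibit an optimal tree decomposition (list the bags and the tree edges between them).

Every bag has size at most 3, so the width is 3 − 1 = 2 and tw(G) ≤ 2. The edges d–i–f–h–e–b–g–a–c–d form a cycle, so G is not a tree and its treewidth is at least 2. Combining the bounds, tw(G) = 2.

Treewidth 2.
One such decomposition:
Bags: B1 = {d, f, i}  B2 = {d, f, h}  B3 = {d, e, h}  B4 = {b, d, e}  B5 = {b, d, g}  B6 = {a, d, g}  B7 = {a, c, d}
Tree: B1–B2, B2–B3, B3–B4, B4–B5, B5–B6, B6–B7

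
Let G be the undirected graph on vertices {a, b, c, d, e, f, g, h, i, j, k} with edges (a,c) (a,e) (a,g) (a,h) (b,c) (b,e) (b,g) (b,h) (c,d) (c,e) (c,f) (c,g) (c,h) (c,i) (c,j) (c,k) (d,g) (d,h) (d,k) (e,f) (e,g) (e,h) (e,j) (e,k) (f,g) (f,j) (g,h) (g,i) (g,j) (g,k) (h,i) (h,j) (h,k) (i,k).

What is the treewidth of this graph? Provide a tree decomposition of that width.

Treewidth 4.
Bags: B1 = {c, e, g, h, k}  B2 = {a, c, e, g, h}  B3 = {c, e, g, h, j}  B4 = {c, d, g, h, k}  B5 = {c, g, h, i, k}  B6 = {b, c, e, g, h}  B7 = {c, e, f, g, j}
Tree: B1–B2, B2–B3, B1–B4, B4–B5, B3–B6, B3–B7

Each bag holds 5 vertices, so the decomposition has width 4, which upper-bounds the treewidth. On the other hand G contains the 5-clique {c, d, g, h, k}. A clique must lie in a single bag of any decomposition, so no decomposition can have width below 4. The upper and lower bounds meet at 4, so that is the treewidth.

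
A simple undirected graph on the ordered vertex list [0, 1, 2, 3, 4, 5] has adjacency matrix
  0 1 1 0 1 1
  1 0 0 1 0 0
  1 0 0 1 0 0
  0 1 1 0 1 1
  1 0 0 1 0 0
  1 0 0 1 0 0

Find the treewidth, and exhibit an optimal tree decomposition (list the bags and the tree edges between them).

Treewidth 2.
One such decomposition:
Bags: B1 = {0, 1, 3}  B2 = {0, 3, 4}  B3 = {0, 2, 3}  B4 = {0, 3, 5}
Tree: B1–B2, B2–B3, B3–B4

Each bag holds 3 vertices, so the decomposition has width 2, which upper-bounds the treewidth. The edges 0–1–3–4–0 form a cycle, so G is not a tree and its treewidth is at least 2. The upper and lower bounds meet at 2, so that is the treewidth.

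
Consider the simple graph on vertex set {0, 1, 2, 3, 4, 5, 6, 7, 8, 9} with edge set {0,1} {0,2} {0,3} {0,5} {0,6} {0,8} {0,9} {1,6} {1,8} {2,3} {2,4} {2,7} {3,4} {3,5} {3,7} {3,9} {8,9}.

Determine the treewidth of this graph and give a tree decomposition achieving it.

Treewidth 2.
One such decomposition:
Bags: B1 = {0, 3, 9}  B2 = {0, 8, 9}  B3 = {0, 1, 8}  B4 = {0, 2, 3}  B5 = {2, 3, 7}  B6 = {0, 1, 6}  B7 = {2, 3, 4}  B8 = {0, 3, 5}
Tree: B1–B2, B2–B3, B1–B4, B4–B5, B3–B6, B5–B7, B4–B8

Each bag holds 3 vertices, so the decomposition has width 2, which upper-bounds the treewidth. Conversely, {0, 8, 9} is a clique of size 3, and the vertices of any clique must share a bag in every tree decomposition; so some bag has ≥ 3 vertices and tw(G) ≥ 2. The upper and lower bounds meet at 2, so that is the treewidth.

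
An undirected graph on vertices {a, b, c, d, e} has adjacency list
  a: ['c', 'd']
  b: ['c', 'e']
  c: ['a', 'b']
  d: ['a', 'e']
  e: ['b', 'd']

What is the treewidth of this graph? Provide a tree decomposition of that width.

Treewidth 2.
One optimal decomposition is:
Bags: B1 = {b, c, e}  B2 = {a, c, e}  B3 = {a, d, e}
Tree: B1–B2, B2–B3

Every bag has size at most 3, so the width is 3 − 1 = 2 and tw(G) ≤ 2. Since e–b–c–a–d–e is a cycle in G, G is not acyclic. Forests are exactly the graphs of treewidth ≤ 1, so tw(G) ≥ 2. The upper and lower bounds meet at 2, so that is the treewidth.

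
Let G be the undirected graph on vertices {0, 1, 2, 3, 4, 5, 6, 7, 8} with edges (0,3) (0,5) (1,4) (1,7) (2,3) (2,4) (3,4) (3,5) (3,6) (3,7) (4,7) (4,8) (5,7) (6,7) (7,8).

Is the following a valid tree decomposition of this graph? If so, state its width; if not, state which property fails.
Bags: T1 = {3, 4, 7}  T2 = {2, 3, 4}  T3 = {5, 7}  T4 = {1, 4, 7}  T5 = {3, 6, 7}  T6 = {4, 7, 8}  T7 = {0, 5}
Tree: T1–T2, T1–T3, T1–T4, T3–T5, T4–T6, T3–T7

No — edge (3,5) lies in no bag.

A tree decomposition must satisfy three properties: every vertex lies in some bag; for every edge, both endpoints lie together in some bag; and for every vertex, the bags containing it form a connected subtree. Here edge (3,5) lies in no bag, so the decomposition is invalid.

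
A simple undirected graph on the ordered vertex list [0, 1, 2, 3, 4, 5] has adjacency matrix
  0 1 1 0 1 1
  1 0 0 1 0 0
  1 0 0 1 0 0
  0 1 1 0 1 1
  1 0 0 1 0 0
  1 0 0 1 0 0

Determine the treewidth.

2

A width-2 tree decomposition is:
Bags: B1 = {0, 3, 5}  B2 = {0, 1, 3}  B3 = {0, 3, 4}  B4 = {0, 2, 3}
Tree: B1–B2, B2–B3, B3–B4
Every bag has size at most 3, so the width is 3 − 1 = 2 and tw(G) ≤ 2. Since 5–0–1–3–5 is a cycle in G, G is not acyclic. Forests are exactly the graphs of treewidth ≤ 1, so tw(G) ≥ 2. Combining the bounds, tw(G) = 2.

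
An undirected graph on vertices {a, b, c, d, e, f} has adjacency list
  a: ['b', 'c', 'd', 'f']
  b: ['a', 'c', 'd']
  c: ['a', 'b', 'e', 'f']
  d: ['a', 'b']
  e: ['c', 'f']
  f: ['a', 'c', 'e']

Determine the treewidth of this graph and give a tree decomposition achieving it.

The largest bag has 3 vertices, giving width 2; this decomposition certifies tw(G) ≤ 2. On the other hand G contains the 3-clique {a, b, d}. A clique must lie in a single bag of any decomposition, so no decomposition can have width below 2. Hence tw(G) = 2 exactly.

Treewidth 2.
One optimal decomposition is:
Bags: B1 = {a, b, c}  B2 = {a, b, d}  B3 = {a, c, f}  B4 = {c, e, f}
Tree: B1–B2, B1–B3, B3–B4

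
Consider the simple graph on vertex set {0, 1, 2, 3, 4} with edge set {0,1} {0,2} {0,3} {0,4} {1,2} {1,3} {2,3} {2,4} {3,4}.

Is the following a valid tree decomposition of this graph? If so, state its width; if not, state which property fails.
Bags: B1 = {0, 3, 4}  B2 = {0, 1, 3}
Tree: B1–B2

No — vertex 2 appears in no bag.

A tree decomposition must satisfy three properties: every vertex lies in some bag; for every edge, both endpoints lie together in some bag; and for every vertex, the bags containing it form a connected subtree. Here vertex 2 appears in no bag, so the decomposition is invalid.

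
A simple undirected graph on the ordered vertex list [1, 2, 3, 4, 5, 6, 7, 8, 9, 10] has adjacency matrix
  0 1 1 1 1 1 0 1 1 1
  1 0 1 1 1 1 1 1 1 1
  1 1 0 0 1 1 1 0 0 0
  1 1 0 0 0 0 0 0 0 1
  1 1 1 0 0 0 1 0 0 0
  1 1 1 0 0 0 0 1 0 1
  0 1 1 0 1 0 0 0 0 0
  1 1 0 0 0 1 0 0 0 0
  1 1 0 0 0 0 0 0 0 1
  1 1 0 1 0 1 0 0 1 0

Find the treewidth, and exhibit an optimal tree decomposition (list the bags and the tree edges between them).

Treewidth 3.
One optimal decomposition is:
Bags: B1 = {1, 2, 9, 10}  B2 = {1, 2, 4, 10}  B3 = {1, 2, 6, 10}  B4 = {1, 2, 3, 6}  B5 = {1, 2, 3, 5}  B6 = {2, 3, 5, 7}  B7 = {1, 2, 6, 8}
Tree: B1–B2, B2–B3, B3–B4, B4–B5, B5–B6, B3–B7

Each bag holds 4 vertices, so the decomposition has width 3, which upper-bounds the treewidth. On the other hand G contains the 4-clique {1, 2, 9, 10}. A clique must lie in a single bag of any decomposition, so no decomposition can have width below 3. The upper and lower bounds meet at 3, so that is the treewidth.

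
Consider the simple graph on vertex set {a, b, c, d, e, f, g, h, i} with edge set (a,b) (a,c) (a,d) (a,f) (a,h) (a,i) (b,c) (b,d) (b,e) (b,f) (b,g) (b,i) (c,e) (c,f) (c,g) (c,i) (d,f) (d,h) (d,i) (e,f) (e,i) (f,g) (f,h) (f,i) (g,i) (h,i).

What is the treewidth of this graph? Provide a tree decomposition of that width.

Treewidth 4.
One optimal decomposition is:
Bags: B1 = {a, b, d, f, i}  B2 = {a, d, f, h, i}  B3 = {a, b, c, f, i}  B4 = {b, c, e, f, i}  B5 = {b, c, f, g, i}
Tree: B1–B2, B1–B3, B3–B4, B4–B5

Every bag has size at most 5, so the width is 5 − 1 = 4 and tw(G) ≤ 4. Conversely, {a, d, f, h, i} is a clique of size 5, and the vertices of any clique must share a bag in every tree decomposition; so some bag has ≥ 5 vertices and tw(G) ≥ 4. Therefore the treewidth is 4.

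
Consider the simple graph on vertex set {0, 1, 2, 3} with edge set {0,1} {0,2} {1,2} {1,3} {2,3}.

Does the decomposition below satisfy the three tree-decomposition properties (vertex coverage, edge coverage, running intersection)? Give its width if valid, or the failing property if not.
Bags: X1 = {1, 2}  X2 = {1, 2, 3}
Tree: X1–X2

No — vertex 0 appears in no bag.

A tree decomposition must satisfy three properties: every vertex lies in some bag; for every edge, both endpoints lie together in some bag; and for every vertex, the bags containing it form a connected subtree. Here vertex 0 appears in no bag, so the decomposition is invalid.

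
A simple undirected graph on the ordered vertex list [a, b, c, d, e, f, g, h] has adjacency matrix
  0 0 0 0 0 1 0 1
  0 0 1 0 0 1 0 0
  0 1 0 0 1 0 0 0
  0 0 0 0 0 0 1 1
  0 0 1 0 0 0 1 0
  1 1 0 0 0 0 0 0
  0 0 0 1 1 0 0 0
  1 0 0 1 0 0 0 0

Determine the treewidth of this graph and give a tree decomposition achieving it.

Treewidth 2.
Bags: B1 = {b, c, e}  B2 = {b, e, g}  B3 = {b, d, g}  B4 = {b, d, h}  B5 = {a, b, h}  B6 = {a, b, f}
Tree: B1–B2, B2–B3, B3–B4, B4–B5, B5–B6

Each bag holds 3 vertices, so the decomposition has width 2, which upper-bounds the treewidth. For the lower bound, G contains the cycle b–c–e–g–d–h–a–f–b, so G is not a forest; only forests have treewidth ≤ 1, hence tw(G) ≥ 2. Combining the bounds, tw(G) = 2.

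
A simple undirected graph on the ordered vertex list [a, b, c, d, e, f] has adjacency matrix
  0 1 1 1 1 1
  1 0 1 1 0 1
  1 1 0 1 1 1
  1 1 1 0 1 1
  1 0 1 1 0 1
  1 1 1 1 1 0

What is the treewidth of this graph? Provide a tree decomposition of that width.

Treewidth 4.
Bags: B1 = {a, b, c, d, f}  B2 = {a, c, d, e, f}
Tree: B1–B2

Every bag has size at most 5, so the width is 5 − 1 = 4 and tw(G) ≤ 4. Conversely, {a, c, d, e, f} is a clique of size 5, and the vertices of any clique must share a bag in every tree decomposition; so some bag has ≥ 5 vertices and tw(G) ≥ 4. Hence tw(G) = 4 exactly.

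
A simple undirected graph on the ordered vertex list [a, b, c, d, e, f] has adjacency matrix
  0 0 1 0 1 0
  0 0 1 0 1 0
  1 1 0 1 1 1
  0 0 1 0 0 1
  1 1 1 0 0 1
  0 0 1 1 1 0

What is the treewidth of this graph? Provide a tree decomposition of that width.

The largest bag has 3 vertices, giving width 2; this decomposition certifies tw(G) ≤ 2. On the other hand G contains the 3-clique {c, d, f}. A clique must lie in a single bag of any decomposition, so no decomposition can have width below 2. Therefore the treewidth is 2.

Treewidth 2.
Bags: B1 = {c, e, f}  B2 = {a, c, e}  B3 = {c, d, f}  B4 = {b, c, e}
Tree: B1–B2, B1–B3, B2–B4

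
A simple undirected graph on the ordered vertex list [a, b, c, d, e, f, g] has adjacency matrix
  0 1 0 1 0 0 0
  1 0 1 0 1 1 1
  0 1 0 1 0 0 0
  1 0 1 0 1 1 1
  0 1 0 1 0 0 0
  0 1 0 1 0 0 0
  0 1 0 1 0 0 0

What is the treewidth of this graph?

2

A width-2 tree decomposition is:
Bags: B1 = {b, d, g}  B2 = {b, d, e}  B3 = {b, d, f}  B4 = {b, c, d}  B5 = {a, b, d}
Tree: B1–B2, B2–B3, B3–B4, B4–B5
Each bag holds 3 vertices, so the decomposition has width 2, which upper-bounds the treewidth. For the lower bound, G contains the cycle b–g–d–e–b, so G is not a forest; only forests have treewidth ≤ 1, hence tw(G) ≥ 2. Combining the bounds, tw(G) = 2.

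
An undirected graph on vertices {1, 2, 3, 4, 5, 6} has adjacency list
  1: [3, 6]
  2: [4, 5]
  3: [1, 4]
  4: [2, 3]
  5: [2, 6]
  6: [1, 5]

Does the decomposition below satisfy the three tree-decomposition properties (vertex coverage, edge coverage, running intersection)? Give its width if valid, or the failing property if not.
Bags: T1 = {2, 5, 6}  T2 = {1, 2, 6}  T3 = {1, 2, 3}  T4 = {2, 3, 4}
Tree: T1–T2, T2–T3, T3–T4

Every vertex of G appears in some bag (union = {1, 2, 3, 4, 5, 6}); every edge is covered by a bag; and for each vertex v the set of bags containing v is connected in the bag tree. The decomposition is therefore valid. The largest bag has 3 vertices, so the width is 2.

Yes; width 2.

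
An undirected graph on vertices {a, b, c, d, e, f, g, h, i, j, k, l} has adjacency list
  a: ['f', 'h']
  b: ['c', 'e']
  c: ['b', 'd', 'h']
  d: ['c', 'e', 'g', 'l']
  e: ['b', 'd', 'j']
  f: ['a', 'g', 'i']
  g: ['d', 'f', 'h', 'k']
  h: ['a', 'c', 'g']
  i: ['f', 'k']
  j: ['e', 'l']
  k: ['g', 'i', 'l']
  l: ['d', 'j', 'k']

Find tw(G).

A width-3 tree decomposition is:
Bags: B1 = {a, f, i, k}  B2 = {a, f, g, k}  B3 = {a, g, h, k}  B4 = {g, h, k, l}  B5 = {d, g, h, l}  B6 = {c, d, h, l}  B7 = {c, d, j, l}  B8 = {c, d, e, j}  B9 = {b, c, e, j}
Tree: B1–B2, B2–B3, B3–B4, B4–B5, B5–B6, B6–B7, B7–B8, B8–B9
Every bag has size at most 4, so the width is 4 − 1 = 3 and tw(G) ≤ 3. For the lower bound: the 4 vertex sets {a,f,i}, {k}, {g}, {c,d,h,l} are disjoint, each induces a connected subgraph, and every pair is joined by at least one edge of G. Contracting each set to a single vertex therefore yields K_{4} as a minor, and since treewidth is minor-monotone, tw(G) ≥ tw(K_{4}) = 3. The upper and lower bounds meet at 3, so that is the treewidth.

3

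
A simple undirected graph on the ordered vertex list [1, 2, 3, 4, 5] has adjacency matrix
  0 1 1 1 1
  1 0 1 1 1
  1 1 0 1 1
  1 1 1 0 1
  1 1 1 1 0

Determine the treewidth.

4

A width-4 tree decomposition is:
Bags: B1 = {1, 2, 3, 4, 5}
Tree: (single bag)
With just one bag of size 5, the width is 5 − 1 = 4, so tw(G) ≤ 4. On the other hand G contains the 5-clique {1, 2, 3, 4, 5}. A clique must lie in a single bag of any decomposition, so no decomposition can have width below 4. The upper and lower bounds meet at 4, so that is the treewidth.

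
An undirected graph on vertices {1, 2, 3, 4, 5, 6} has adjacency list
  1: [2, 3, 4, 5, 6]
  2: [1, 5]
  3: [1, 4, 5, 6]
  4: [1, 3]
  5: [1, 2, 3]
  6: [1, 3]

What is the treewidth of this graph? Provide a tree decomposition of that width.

Each bag holds 3 vertices, so the decomposition has width 2, which upper-bounds the treewidth. For the lower bound, the 3 vertices {1, 2, 5} are pairwise adjacent, and any tree decomposition puts a clique entirely inside one bag — forcing width ≥ 2. Hence tw(G) = 2 exactly.

Treewidth 2.
One such decomposition:
Bags: B1 = {1, 3, 5}  B2 = {1, 3, 4}  B3 = {1, 3, 6}  B4 = {1, 2, 5}
Tree: B1–B2, B2–B3, B1–B4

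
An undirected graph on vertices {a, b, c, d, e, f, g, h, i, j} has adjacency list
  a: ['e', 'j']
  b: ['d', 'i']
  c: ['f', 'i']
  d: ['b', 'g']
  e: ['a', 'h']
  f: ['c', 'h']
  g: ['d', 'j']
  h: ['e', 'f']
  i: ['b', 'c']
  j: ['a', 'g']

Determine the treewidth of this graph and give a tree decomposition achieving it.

Treewidth 2.
One such decomposition:
Bags: B1 = {c, f, i}  B2 = {f, h, i}  B3 = {e, h, i}  B4 = {a, e, i}  B5 = {a, i, j}  B6 = {g, i, j}  B7 = {d, g, i}  B8 = {b, d, i}
Tree: B1–B2, B2–B3, B3–B4, B4–B5, B5–B6, B6–B7, B7–B8

Every bag has size at most 3, so the width is 3 − 1 = 2 and tw(G) ≤ 2. Since i–c–f–h–e–a–j–g–d–b–i is a cycle in G, G is not acyclic. Forests are exactly the graphs of treewidth ≤ 1, so tw(G) ≥ 2. The upper and lower bounds meet at 2, so that is the treewidth.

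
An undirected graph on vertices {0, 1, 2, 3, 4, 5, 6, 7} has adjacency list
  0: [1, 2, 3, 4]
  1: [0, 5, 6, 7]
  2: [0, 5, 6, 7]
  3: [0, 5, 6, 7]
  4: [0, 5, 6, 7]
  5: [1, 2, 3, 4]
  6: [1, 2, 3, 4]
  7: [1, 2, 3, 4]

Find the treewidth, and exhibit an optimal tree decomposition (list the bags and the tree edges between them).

Every bag has size at most 5, so the width is 5 − 1 = 4 and tw(G) ≤ 4. For the lower bound: the 5 vertex sets {2,7}, {4,5}, {0,3}, {1}, {6} are disjoint, each induces a connected subgraph, and every pair is joined by at least one edge of G. Contracting each set to a single vertex therefore yields K_{5} as a minor, and since treewidth is minor-monotone, tw(G) ≥ tw(K_{5}) = 4. Combining the bounds, tw(G) = 4.

Treewidth 4.
Bags: B1 = {1, 2, 3, 4, 7}  B2 = {1, 2, 3, 4, 5}  B3 = {0, 1, 2, 3, 4}  B4 = {1, 2, 3, 4, 6}
Tree: B1–B2, B2–B3, B3–B4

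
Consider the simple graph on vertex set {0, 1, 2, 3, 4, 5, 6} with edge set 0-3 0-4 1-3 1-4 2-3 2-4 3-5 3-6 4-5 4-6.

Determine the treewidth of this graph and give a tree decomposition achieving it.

Treewidth 2.
Bags: B1 = {3, 4, 5}  B2 = {3, 4, 6}  B3 = {0, 3, 4}  B4 = {1, 3, 4}  B5 = {2, 3, 4}
Tree: B1–B2, B2–B3, B3–B4, B4–B5

Each bag holds 3 vertices, so the decomposition has width 2, which upper-bounds the treewidth. Since 3–5–4–6–3 is a cycle in G, G is not acyclic. Forests are exactly the graphs of treewidth ≤ 1, so tw(G) ≥ 2. Hence tw(G) = 2 exactly.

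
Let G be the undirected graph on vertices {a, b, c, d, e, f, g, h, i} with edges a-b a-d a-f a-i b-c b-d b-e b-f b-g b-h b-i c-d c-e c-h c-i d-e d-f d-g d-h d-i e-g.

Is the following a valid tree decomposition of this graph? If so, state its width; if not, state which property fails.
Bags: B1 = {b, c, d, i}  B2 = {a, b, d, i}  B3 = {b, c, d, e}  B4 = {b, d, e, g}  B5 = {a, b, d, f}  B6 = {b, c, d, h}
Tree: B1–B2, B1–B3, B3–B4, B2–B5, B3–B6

Yes; width 3.

Checking the three conditions: (i) the bags cover all of {a, b, c, d, e, f, g, h, i}; (ii) for each edge, some bag contains both endpoints; (iii) the bags containing any fixed vertex form a subtree. All hold, so the decomposition is valid with width 4 − 1 = 3.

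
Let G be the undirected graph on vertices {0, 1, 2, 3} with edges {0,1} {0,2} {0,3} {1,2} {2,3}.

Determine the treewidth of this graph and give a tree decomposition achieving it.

Treewidth 2.
One such decomposition:
Bags: B1 = {0, 2, 3}  B2 = {0, 1, 2}
Tree: B1–B2

Every bag has size at most 3, so the width is 3 − 1 = 2 and tw(G) ≤ 2. For the lower bound, the 3 vertices {0, 1, 2} are pairwise adjacent, and any tree decomposition puts a clique entirely inside one bag — forcing width ≥ 2. Combining the bounds, tw(G) = 2.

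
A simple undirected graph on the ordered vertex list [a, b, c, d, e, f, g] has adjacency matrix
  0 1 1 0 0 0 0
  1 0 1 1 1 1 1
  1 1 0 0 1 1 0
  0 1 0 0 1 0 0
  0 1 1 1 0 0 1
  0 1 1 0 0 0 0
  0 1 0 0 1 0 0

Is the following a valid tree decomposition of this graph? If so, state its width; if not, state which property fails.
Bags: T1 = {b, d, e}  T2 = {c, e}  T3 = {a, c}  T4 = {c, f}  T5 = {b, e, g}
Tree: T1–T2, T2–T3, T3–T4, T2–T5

A tree decomposition must satisfy three properties: every vertex lies in some bag; for every edge, both endpoints lie together in some bag; and for every vertex, the bags containing it form a connected subtree. Here edge (b,c) lies in no bag, so the decomposition is invalid.

No — edge (b,c) lies in no bag.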